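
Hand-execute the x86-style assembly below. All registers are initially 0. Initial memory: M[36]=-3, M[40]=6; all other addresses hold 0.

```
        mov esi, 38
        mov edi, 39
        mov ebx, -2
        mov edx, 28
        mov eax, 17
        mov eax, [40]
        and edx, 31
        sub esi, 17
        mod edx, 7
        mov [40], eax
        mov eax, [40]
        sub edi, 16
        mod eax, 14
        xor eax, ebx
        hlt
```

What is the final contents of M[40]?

6

esi=38
edi=39
ebx=-2
edx=28
eax=17
eax=M[40]=6
edx=28&31=28
esi=38-17=21
edx=28%7=0
mov [40], eax → M[40]=6
eax=M[40]=6
edi=39-16=23
eax=6%14=6
eax=6^(-2)=-8
halt.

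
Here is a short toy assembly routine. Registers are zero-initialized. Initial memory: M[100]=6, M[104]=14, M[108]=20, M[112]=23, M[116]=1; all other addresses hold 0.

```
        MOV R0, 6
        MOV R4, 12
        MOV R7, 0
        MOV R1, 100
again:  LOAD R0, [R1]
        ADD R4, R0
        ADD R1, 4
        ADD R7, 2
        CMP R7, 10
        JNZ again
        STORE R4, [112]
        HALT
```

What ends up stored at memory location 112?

76

MOV R0, 6 → R0=6
MOV R4, 12 → R4=12
MOV R7, 0 → R7=0
MOV R1, 100 → R1=100
LOAD R0, [R1] → R0=M[100]=6
ADD R4, R0 → R4=12+6=18
ADD R1, 4 → R1=100+4=104
ADD R7, 2 → R7=0+2=2
CMP R7, 10  (cmp 2,10)
JNZ again: taken
LOAD R0, [R1] → R0=M[104]=14
ADD R4, R0 → R4=18+14=32
ADD R1, 4 → R1=104+4=108
ADD R7, 2 → R7=2+2=4
CMP R7, 10  (cmp 4,10)
JNZ again: taken
LOAD R0, [R1] → R0=M[108]=20
ADD R4, R0 → R4=32+20=52
ADD R1, 4 → R1=108+4=112
ADD R7, 2 → R7=4+2=6
CMP R7, 10  (cmp 6,10)
JNZ again: taken
LOAD R0, [R1] → R0=M[112]=23
ADD R4, R0 → R4=52+23=75
ADD R1, 4 → R1=112+4=116
ADD R7, 2 → R7=6+2=8
CMP R7, 10  (cmp 8,10)
JNZ again: taken
LOAD R0, [R1] → R0=M[116]=1
ADD R4, R0 → R4=75+1=76
ADD R1, 4 → R1=116+4=120
ADD R7, 2 → R7=8+2=10
CMP R7, 10  (cmp 10,10)
JNZ again: not taken
STORE R4, [112] → M[112]=76
halt.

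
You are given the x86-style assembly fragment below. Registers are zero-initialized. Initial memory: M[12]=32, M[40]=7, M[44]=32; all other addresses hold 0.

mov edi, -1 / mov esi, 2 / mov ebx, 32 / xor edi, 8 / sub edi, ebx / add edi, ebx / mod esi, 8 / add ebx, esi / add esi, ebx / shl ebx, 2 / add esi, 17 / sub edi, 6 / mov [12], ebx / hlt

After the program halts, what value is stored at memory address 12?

136

mov edi, -1 → edi=-1
mov esi, 2 → esi=2
mov ebx, 32 → ebx=32
xor edi, 8 → edi=(-1)^8=-9
sub edi, ebx → edi=(-9)-32=-41
add edi, ebx → edi=(-41)+32=-9
mod esi, 8 → esi=2%8=2
add ebx, esi → ebx=32+2=34
add esi, ebx → esi=2+34=36
shl ebx, 2 → ebx=34<<2=136
add esi, 17 → esi=36+17=53
sub edi, 6 → edi=(-9)-6=-15
mov [12], ebx → M[12]=136
halt.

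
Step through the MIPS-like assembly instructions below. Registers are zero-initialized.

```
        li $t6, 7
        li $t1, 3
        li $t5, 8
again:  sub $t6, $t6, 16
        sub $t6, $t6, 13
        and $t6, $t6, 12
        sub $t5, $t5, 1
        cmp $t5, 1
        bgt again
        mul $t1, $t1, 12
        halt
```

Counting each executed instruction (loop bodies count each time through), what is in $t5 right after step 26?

4

after li $t6, 7: $t6=7
after li $t1, 3: $t1=3
after li $t5, 8: $t5=8
after sub $t6, $t6, 16: $t6=7-16=-9
after sub $t6, $t6, 13: $t6=(-9)-13=-22
after and $t6, $t6, 12: $t6=(-22)&12=8
after sub $t5, $t5, 1: $t5=8-1=7
cmp $t5, 1  (cmp 7,1)
bgt again: taken
after sub $t6, $t6, 16: $t6=8-16=-8
after sub $t6, $t6, 13: $t6=(-8)-13=-21
after and $t6, $t6, 12: $t6=(-21)&12=8
after sub $t5, $t5, 1: $t5=7-1=6
cmp $t5, 1  (cmp 6,1)
bgt again: taken
after sub $t6, $t6, 16: $t6=8-16=-8
after sub $t6, $t6, 13: $t6=(-8)-13=-21
after and $t6, $t6, 12: $t6=(-21)&12=8
after sub $t5, $t5, 1: $t5=6-1=5
cmp $t5, 1  (cmp 5,1)
bgt again: taken
after sub $t6, $t6, 16: $t6=8-16=-8
after sub $t6, $t6, 13: $t6=(-8)-13=-21
after and $t6, $t6, 12: $t6=(-21)&12=8
after sub $t5, $t5, 1: $t5=5-1=4
cmp $t5, 1  (cmp 4,1)
After step 26: $t5 = 4.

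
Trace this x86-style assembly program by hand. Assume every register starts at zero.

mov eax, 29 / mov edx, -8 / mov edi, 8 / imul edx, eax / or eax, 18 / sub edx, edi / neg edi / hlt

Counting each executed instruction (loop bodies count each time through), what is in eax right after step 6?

after mov eax, 29: eax=29
after mov edx, -8: edx=-8
after mov edi, 8: edi=8
after imul edx, eax: edx=(-8)*29=-232
after or eax, 18: eax=29|18=31
after sub edx, edi: edx=(-232)-8=-240
After step 6: eax = 31.

31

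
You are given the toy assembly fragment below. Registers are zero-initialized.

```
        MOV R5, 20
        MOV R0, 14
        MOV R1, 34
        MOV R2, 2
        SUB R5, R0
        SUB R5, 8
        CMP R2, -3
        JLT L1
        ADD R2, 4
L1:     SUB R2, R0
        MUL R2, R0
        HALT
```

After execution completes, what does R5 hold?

-2

after MOV R5, 20: R5=20
after MOV R0, 14: R0=14
after MOV R1, 34: R1=34
after MOV R2, 2: R2=2
after SUB R5, R0: R5=20-14=6
after SUB R5, 8: R5=6-8=-2
CMP R2, -3  (cmp 2,-3)
JLT L1: not taken
after ADD R2, 4: R2=2+4=6
after SUB R2, R0: R2=6-14=-8
after MUL R2, R0: R2=(-8)*14=-112
halt.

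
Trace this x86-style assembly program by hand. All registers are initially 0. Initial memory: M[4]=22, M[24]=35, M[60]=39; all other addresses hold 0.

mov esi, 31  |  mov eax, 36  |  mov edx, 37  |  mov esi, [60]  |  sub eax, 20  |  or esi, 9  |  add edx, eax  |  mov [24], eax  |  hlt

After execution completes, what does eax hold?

16

mov esi, 31 → esi=31
mov eax, 36 → eax=36
mov edx, 37 → edx=37
mov esi, [60] → esi=M[60]=39
sub eax, 20 → eax=36-20=16
or esi, 9 → esi=39|9=47
add edx, eax → edx=37+16=53
mov [24], eax → M[24]=16
halt.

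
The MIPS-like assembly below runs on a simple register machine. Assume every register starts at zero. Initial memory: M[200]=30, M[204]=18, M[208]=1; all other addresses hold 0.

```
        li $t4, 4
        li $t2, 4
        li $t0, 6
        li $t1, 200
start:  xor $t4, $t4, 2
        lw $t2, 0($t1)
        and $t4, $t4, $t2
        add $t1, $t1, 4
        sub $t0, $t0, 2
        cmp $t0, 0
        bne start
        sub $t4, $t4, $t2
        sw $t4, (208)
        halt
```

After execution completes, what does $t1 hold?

li $t4, 4 → $t4=4
li $t2, 4 → $t2=4
li $t0, 6 → $t0=6
li $t1, 200 → $t1=200
xor $t4, $t4, 2 → $t4=4^2=6
lw $t2, 0($t1) → $t2=M[200]=30
and $t4, $t4, $t2 → $t4=6&30=6
add $t1, $t1, 4 → $t1=200+4=204
sub $t0, $t0, 2 → $t0=6-2=4
cmp $t0, 0  (cmp 4,0)
bne start: taken
xor $t4, $t4, 2 → $t4=6^2=4
lw $t2, 0($t1) → $t2=M[204]=18
and $t4, $t4, $t2 → $t4=4&18=0
add $t1, $t1, 4 → $t1=204+4=208
sub $t0, $t0, 2 → $t0=4-2=2
cmp $t0, 0  (cmp 2,0)
bne start: taken
xor $t4, $t4, 2 → $t4=0^2=2
lw $t2, 0($t1) → $t2=M[208]=1
and $t4, $t4, $t2 → $t4=2&1=0
add $t1, $t1, 4 → $t1=208+4=212
sub $t0, $t0, 2 → $t0=2-2=0
cmp $t0, 0  (cmp 0,0)
bne start: not taken
sub $t4, $t4, $t2 → $t4=0-1=-1
sw $t4, (208) → M[208]=-1
halt.

212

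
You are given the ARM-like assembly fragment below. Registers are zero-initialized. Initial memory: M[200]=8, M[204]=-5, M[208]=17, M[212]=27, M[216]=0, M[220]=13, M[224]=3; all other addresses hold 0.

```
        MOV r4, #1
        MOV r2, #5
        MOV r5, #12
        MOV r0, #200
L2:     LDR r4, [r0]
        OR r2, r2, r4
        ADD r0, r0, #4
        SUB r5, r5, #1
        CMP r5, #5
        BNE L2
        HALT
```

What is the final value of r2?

-1

r4=1
r2=5
r5=12
r0=200
r4=M[200]=8
r2=5|8=13
r0=200+4=204
r5=12-1=11
CMP r5, #5  (cmp 11,5)
BNE L2: taken
r4=M[204]=-5
r2=13|(-5)=-1
r0=204+4=208
r5=11-1=10
CMP r5, #5  (cmp 10,5)
BNE L2: taken
r4=M[208]=17
r2=(-1)|17=-1
r0=208+4=212
r5=10-1=9
CMP r5, #5  (cmp 9,5)
BNE L2: taken
r4=M[212]=27
r2=(-1)|27=-1
r0=212+4=216
r5=9-1=8
CMP r5, #5  (cmp 8,5)
BNE L2: taken
r4=M[216]=0
r2=(-1)|0=-1
r0=216+4=220
r5=8-1=7
CMP r5, #5  (cmp 7,5)
BNE L2: taken
r4=M[220]=13
r2=(-1)|13=-1
r0=220+4=224
r5=7-1=6
CMP r5, #5  (cmp 6,5)
BNE L2: taken
r4=M[224]=3
r2=(-1)|3=-1
r0=224+4=228
r5=6-1=5
CMP r5, #5  (cmp 5,5)
BNE L2: not taken
halt.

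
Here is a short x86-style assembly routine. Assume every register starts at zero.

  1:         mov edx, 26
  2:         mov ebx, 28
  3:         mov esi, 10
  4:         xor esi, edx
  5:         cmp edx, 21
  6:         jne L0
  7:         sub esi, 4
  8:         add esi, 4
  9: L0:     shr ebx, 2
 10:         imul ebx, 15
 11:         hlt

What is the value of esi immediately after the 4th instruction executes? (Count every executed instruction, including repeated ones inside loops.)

edx=26
ebx=28
esi=10
esi=10^26=16
After step 4: esi = 16.

16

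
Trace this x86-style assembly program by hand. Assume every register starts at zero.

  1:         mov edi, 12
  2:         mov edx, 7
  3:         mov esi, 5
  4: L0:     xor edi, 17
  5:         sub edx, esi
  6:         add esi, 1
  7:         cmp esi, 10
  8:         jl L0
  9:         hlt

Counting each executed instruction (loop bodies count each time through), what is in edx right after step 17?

-11

mov edi, 12 → edi=12
mov edx, 7 → edx=7
mov esi, 5 → esi=5
xor edi, 17 → edi=12^17=29
sub edx, esi → edx=7-5=2
add esi, 1 → esi=5+1=6
cmp esi, 10  (cmp 6,10)
jl L0: taken
xor edi, 17 → edi=29^17=12
sub edx, esi → edx=2-6=-4
add esi, 1 → esi=6+1=7
cmp esi, 10  (cmp 7,10)
jl L0: taken
xor edi, 17 → edi=12^17=29
sub edx, esi → edx=(-4)-7=-11
add esi, 1 → esi=7+1=8
cmp esi, 10  (cmp 8,10)
After step 17: edx = -11.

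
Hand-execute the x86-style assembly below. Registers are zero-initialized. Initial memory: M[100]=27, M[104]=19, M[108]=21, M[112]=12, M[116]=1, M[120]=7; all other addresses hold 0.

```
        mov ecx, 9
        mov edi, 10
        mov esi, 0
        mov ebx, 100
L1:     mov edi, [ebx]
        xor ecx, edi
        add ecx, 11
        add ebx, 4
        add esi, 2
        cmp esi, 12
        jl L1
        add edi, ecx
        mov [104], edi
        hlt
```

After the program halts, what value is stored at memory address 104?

mov ecx, 9 → ecx=9
mov edi, 10 → edi=10
mov esi, 0 → esi=0
mov ebx, 100 → ebx=100
mov edi, [ebx] → edi=M[100]=27
xor ecx, edi → ecx=9^27=18
add ecx, 11 → ecx=18+11=29
add ebx, 4 → ebx=100+4=104
add esi, 2 → esi=0+2=2
cmp esi, 12  (cmp 2,12)
jl L1: taken
mov edi, [ebx] → edi=M[104]=19
xor ecx, edi → ecx=29^19=14
add ecx, 11 → ecx=14+11=25
add ebx, 4 → ebx=104+4=108
add esi, 2 → esi=2+2=4
cmp esi, 12  (cmp 4,12)
jl L1: taken
mov edi, [ebx] → edi=M[108]=21
xor ecx, edi → ecx=25^21=12
add ecx, 11 → ecx=12+11=23
add ebx, 4 → ebx=108+4=112
add esi, 2 → esi=4+2=6
cmp esi, 12  (cmp 6,12)
jl L1: taken
mov edi, [ebx] → edi=M[112]=12
xor ecx, edi → ecx=23^12=27
add ecx, 11 → ecx=27+11=38
add ebx, 4 → ebx=112+4=116
add esi, 2 → esi=6+2=8
cmp esi, 12  (cmp 8,12)
jl L1: taken
mov edi, [ebx] → edi=M[116]=1
xor ecx, edi → ecx=38^1=39
add ecx, 11 → ecx=39+11=50
add ebx, 4 → ebx=116+4=120
add esi, 2 → esi=8+2=10
cmp esi, 12  (cmp 10,12)
jl L1: taken
mov edi, [ebx] → edi=M[120]=7
xor ecx, edi → ecx=50^7=53
add ecx, 11 → ecx=53+11=64
add ebx, 4 → ebx=120+4=124
add esi, 2 → esi=10+2=12
cmp esi, 12  (cmp 12,12)
jl L1: not taken
add edi, ecx → edi=7+64=71
mov [104], edi → M[104]=71
halt.

71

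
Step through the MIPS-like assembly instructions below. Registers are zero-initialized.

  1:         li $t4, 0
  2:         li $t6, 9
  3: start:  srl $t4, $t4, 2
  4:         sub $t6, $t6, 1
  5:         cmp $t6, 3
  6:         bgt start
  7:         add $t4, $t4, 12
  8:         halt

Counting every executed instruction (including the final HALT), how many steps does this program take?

28

$t4=0
$t6=9
$t4=0>>2=0
$t6=9-1=8
cmp $t6, 3  (cmp 8,3)
bgt start: taken
$t4=0>>2=0
$t6=8-1=7
cmp $t6, 3  (cmp 7,3)
bgt start: taken
$t4=0>>2=0
$t6=7-1=6
cmp $t6, 3  (cmp 6,3)
bgt start: taken
$t4=0>>2=0
$t6=6-1=5
cmp $t6, 3  (cmp 5,3)
bgt start: taken
$t4=0>>2=0
$t6=5-1=4
cmp $t6, 3  (cmp 4,3)
bgt start: taken
$t4=0>>2=0
$t6=4-1=3
cmp $t6, 3  (cmp 3,3)
bgt start: not taken
$t4=0+12=12
halt.
Total executed instructions: 28.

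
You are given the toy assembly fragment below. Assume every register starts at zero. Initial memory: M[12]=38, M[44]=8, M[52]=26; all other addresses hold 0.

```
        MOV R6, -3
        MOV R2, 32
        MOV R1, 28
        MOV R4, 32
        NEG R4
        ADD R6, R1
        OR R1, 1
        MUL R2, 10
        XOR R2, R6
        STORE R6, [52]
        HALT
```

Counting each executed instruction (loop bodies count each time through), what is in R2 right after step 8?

320

R6=-3
R2=32
R1=28
R4=32
R4=-(32)=-32
R6=(-3)+28=25
R1=28|1=29
R2=32*10=320
After step 8: R2 = 320.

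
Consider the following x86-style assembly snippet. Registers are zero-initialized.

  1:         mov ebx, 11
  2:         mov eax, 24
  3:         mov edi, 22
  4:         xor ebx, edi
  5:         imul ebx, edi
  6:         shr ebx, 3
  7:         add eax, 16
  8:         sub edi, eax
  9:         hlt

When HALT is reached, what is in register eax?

ebx=11
eax=24
edi=22
ebx=11^22=29
ebx=29*22=638
ebx=638>>3=79
eax=24+16=40
edi=22-40=-18
halt.

40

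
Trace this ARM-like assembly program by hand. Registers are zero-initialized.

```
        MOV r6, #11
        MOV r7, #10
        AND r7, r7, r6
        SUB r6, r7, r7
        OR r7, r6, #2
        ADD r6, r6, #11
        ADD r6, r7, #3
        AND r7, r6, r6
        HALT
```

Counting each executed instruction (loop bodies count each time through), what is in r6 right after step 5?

MOV r6, #11 → r6=11
MOV r7, #10 → r7=10
AND r7, r7, r6 → r7=10&11=10
SUB r6, r7, r7 → r6=10-10=0
OR r7, r6, #2 → r7=0|2=2
After step 5: r6 = 0.

0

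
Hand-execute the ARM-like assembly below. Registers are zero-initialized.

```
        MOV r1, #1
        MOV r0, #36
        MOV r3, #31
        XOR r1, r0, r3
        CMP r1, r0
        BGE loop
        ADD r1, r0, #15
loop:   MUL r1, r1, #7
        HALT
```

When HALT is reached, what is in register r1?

413

MOV r1, #1 → r1=1
MOV r0, #36 → r0=36
MOV r3, #31 → r3=31
XOR r1, r0, r3 → r1=36^31=59
CMP r1, r0  (cmp 59,36)
BGE loop: taken
MUL r1, r1, #7 → r1=59*7=413
halt.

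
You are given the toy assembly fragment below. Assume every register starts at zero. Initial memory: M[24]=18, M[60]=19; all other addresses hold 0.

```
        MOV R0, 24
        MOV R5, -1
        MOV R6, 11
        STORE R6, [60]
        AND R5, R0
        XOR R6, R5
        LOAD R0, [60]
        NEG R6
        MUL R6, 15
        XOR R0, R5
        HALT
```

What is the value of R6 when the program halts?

-285

MOV R0, 24 → R0=24
MOV R5, -1 → R5=-1
MOV R6, 11 → R6=11
STORE R6, [60] → M[60]=11
AND R5, R0 → R5=(-1)&24=24
XOR R6, R5 → R6=11^24=19
LOAD R0, [60] → R0=M[60]=11
NEG R6 → R6=-(19)=-19
MUL R6, 15 → R6=(-19)*15=-285
XOR R0, R5 → R0=11^24=19
halt.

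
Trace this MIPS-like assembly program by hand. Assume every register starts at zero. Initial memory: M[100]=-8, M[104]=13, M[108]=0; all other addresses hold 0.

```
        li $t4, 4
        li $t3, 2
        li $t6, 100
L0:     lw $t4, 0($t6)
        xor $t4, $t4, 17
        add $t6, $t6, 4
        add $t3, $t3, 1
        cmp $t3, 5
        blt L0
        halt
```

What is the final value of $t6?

112

$t4=4
$t3=2
$t6=100
$t4=M[100]=-8
$t4=(-8)^17=-23
$t6=100+4=104
$t3=2+1=3
cmp $t3, 5  (cmp 3,5)
blt L0: taken
$t4=M[104]=13
$t4=13^17=28
$t6=104+4=108
$t3=3+1=4
cmp $t3, 5  (cmp 4,5)
blt L0: taken
$t4=M[108]=0
$t4=0^17=17
$t6=108+4=112
$t3=4+1=5
cmp $t3, 5  (cmp 5,5)
blt L0: not taken
halt.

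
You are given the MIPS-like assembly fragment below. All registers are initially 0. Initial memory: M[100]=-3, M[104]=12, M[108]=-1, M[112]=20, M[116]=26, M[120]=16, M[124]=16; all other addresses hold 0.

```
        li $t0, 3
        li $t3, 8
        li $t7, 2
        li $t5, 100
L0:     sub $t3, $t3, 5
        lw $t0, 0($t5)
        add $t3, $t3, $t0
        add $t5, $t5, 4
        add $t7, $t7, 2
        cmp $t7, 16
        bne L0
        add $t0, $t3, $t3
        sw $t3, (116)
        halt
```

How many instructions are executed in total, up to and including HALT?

56

after li $t0, 3: $t0=3
after li $t3, 8: $t3=8
after li $t7, 2: $t7=2
after li $t5, 100: $t5=100
after sub $t3, $t3, 5: $t3=8-5=3
after lw $t0, 0($t5): $t0=M[100]=-3
after add $t3, $t3, $t0: $t3=3+(-3)=0
after add $t5, $t5, 4: $t5=100+4=104
after add $t7, $t7, 2: $t7=2+2=4
cmp $t7, 16  (cmp 4,16)
bne L0: taken
after sub $t3, $t3, 5: $t3=0-5=-5
after lw $t0, 0($t5): $t0=M[104]=12
after add $t3, $t3, $t0: $t3=(-5)+12=7
after add $t5, $t5, 4: $t5=104+4=108
after add $t7, $t7, 2: $t7=4+2=6
cmp $t7, 16  (cmp 6,16)
bne L0: taken
after sub $t3, $t3, 5: $t3=7-5=2
after lw $t0, 0($t5): $t0=M[108]=-1
after add $t3, $t3, $t0: $t3=2+(-1)=1
after add $t5, $t5, 4: $t5=108+4=112
after add $t7, $t7, 2: $t7=6+2=8
cmp $t7, 16  (cmp 8,16)
bne L0: taken
after sub $t3, $t3, 5: $t3=1-5=-4
after lw $t0, 0($t5): $t0=M[112]=20
after add $t3, $t3, $t0: $t3=(-4)+20=16
after add $t5, $t5, 4: $t5=112+4=116
after add $t7, $t7, 2: $t7=8+2=10
cmp $t7, 16  (cmp 10,16)
bne L0: taken
after sub $t3, $t3, 5: $t3=16-5=11
after lw $t0, 0($t5): $t0=M[116]=26
after add $t3, $t3, $t0: $t3=11+26=37
after add $t5, $t5, 4: $t5=116+4=120
after add $t7, $t7, 2: $t7=10+2=12
cmp $t7, 16  (cmp 12,16)
bne L0: taken
after sub $t3, $t3, 5: $t3=37-5=32
after lw $t0, 0($t5): $t0=M[120]=16
after add $t3, $t3, $t0: $t3=32+16=48
after add $t5, $t5, 4: $t5=120+4=124
after add $t7, $t7, 2: $t7=12+2=14
cmp $t7, 16  (cmp 14,16)
bne L0: taken
after sub $t3, $t3, 5: $t3=48-5=43
after lw $t0, 0($t5): $t0=M[124]=16
after add $t3, $t3, $t0: $t3=43+16=59
after add $t5, $t5, 4: $t5=124+4=128
after add $t7, $t7, 2: $t7=14+2=16
cmp $t7, 16  (cmp 16,16)
bne L0: not taken
after add $t0, $t3, $t3: $t0=59+59=118
sw $t3, (116) → M[116]=59
halt.
Total executed instructions: 56.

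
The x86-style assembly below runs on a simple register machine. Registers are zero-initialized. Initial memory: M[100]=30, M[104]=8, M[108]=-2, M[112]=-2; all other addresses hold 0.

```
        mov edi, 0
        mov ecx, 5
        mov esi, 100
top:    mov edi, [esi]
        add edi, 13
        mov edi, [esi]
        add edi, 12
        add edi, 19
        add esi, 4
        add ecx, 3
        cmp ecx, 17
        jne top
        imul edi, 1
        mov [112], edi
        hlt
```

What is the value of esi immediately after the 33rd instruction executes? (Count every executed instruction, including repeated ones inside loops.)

112

after mov edi, 0: edi=0
after mov ecx, 5: ecx=5
after mov esi, 100: esi=100
after mov edi, [esi]: edi=M[100]=30
after add edi, 13: edi=30+13=43
after mov edi, [esi]: edi=M[100]=30
after add edi, 12: edi=30+12=42
after add edi, 19: edi=42+19=61
after add esi, 4: esi=100+4=104
after add ecx, 3: ecx=5+3=8
cmp ecx, 17  (cmp 8,17)
jne top: taken
after mov edi, [esi]: edi=M[104]=8
after add edi, 13: edi=8+13=21
after mov edi, [esi]: edi=M[104]=8
after add edi, 12: edi=8+12=20
after add edi, 19: edi=20+19=39
after add esi, 4: esi=104+4=108
after add ecx, 3: ecx=8+3=11
cmp ecx, 17  (cmp 11,17)
jne top: taken
after mov edi, [esi]: edi=M[108]=-2
after add edi, 13: edi=(-2)+13=11
after mov edi, [esi]: edi=M[108]=-2
after add edi, 12: edi=(-2)+12=10
after add edi, 19: edi=10+19=29
after add esi, 4: esi=108+4=112
after add ecx, 3: ecx=11+3=14
cmp ecx, 17  (cmp 14,17)
jne top: taken
after mov edi, [esi]: edi=M[112]=-2
after add edi, 13: edi=(-2)+13=11
after mov edi, [esi]: edi=M[112]=-2
After step 33: esi = 112.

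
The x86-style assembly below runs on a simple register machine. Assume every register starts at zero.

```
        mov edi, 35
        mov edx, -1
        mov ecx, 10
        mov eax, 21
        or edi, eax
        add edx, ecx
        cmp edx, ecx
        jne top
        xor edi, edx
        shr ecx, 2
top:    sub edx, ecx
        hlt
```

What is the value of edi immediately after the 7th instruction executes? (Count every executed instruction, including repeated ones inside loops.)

edi=35
edx=-1
ecx=10
eax=21
edi=35|21=55
edx=(-1)+10=9
cmp edx, ecx  (cmp 9,10)
After step 7: edi = 55.

55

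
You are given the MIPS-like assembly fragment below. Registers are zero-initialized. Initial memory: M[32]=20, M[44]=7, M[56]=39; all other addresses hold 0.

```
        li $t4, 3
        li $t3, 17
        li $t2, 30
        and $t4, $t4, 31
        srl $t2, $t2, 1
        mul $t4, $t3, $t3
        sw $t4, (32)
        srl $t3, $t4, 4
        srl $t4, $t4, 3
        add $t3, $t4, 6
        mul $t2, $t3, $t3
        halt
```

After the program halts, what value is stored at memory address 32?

after li $t4, 3: $t4=3
after li $t3, 17: $t3=17
after li $t2, 30: $t2=30
after and $t4, $t4, 31: $t4=3&31=3
after srl $t2, $t2, 1: $t2=30>>1=15
after mul $t4, $t3, $t3: $t4=17*17=289
sw $t4, (32) → M[32]=289
after srl $t3, $t4, 4: $t3=289>>4=18
after srl $t4, $t4, 3: $t4=289>>3=36
after add $t3, $t4, 6: $t3=36+6=42
after mul $t2, $t3, $t3: $t2=42*42=1764
halt.

289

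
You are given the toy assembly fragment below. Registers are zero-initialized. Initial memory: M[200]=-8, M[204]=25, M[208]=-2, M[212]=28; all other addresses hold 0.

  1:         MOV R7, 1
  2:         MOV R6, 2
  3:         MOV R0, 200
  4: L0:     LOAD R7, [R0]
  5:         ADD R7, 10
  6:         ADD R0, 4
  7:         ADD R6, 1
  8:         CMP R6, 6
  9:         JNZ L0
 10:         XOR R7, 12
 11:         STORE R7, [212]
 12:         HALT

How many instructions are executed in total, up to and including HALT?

MOV R7, 1 → R7=1
MOV R6, 2 → R6=2
MOV R0, 200 → R0=200
LOAD R7, [R0] → R7=M[200]=-8
ADD R7, 10 → R7=(-8)+10=2
ADD R0, 4 → R0=200+4=204
ADD R6, 1 → R6=2+1=3
CMP R6, 6  (cmp 3,6)
JNZ L0: taken
LOAD R7, [R0] → R7=M[204]=25
ADD R7, 10 → R7=25+10=35
ADD R0, 4 → R0=204+4=208
ADD R6, 1 → R6=3+1=4
CMP R6, 6  (cmp 4,6)
JNZ L0: taken
LOAD R7, [R0] → R7=M[208]=-2
ADD R7, 10 → R7=(-2)+10=8
ADD R0, 4 → R0=208+4=212
ADD R6, 1 → R6=4+1=5
CMP R6, 6  (cmp 5,6)
JNZ L0: taken
LOAD R7, [R0] → R7=M[212]=28
ADD R7, 10 → R7=28+10=38
ADD R0, 4 → R0=212+4=216
ADD R6, 1 → R6=5+1=6
CMP R6, 6  (cmp 6,6)
JNZ L0: not taken
XOR R7, 12 → R7=38^12=42
STORE R7, [212] → M[212]=42
halt.
Total executed instructions: 30.

30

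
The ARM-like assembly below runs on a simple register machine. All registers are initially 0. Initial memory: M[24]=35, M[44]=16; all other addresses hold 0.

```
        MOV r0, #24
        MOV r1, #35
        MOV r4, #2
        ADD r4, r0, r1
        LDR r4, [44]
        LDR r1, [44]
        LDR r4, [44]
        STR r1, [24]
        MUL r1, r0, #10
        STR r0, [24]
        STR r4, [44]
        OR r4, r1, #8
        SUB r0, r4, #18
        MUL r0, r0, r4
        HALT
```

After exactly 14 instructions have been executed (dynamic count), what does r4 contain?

248

after MOV r0, #24: r0=24
after MOV r1, #35: r1=35
after MOV r4, #2: r4=2
after ADD r4, r0, r1: r4=24+35=59
after LDR r4, [44]: r4=M[44]=16
after LDR r1, [44]: r1=M[44]=16
after LDR r4, [44]: r4=M[44]=16
STR r1, [24] → M[24]=16
after MUL r1, r0, #10: r1=24*10=240
STR r0, [24] → M[24]=24
STR r4, [44] → M[44]=16
after OR r4, r1, #8: r4=240|8=248
after SUB r0, r4, #18: r0=248-18=230
after MUL r0, r0, r4: r0=230*248=57040
After step 14: r4 = 248.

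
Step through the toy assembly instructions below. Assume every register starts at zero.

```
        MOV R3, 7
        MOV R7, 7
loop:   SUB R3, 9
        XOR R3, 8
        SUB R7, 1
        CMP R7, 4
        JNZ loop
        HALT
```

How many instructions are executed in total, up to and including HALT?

18

after MOV R3, 7: R3=7
after MOV R7, 7: R7=7
after SUB R3, 9: R3=7-9=-2
after XOR R3, 8: R3=(-2)^8=-10
after SUB R7, 1: R7=7-1=6
CMP R7, 4  (cmp 6,4)
JNZ loop: taken
after SUB R3, 9: R3=(-10)-9=-19
after XOR R3, 8: R3=(-19)^8=-27
after SUB R7, 1: R7=6-1=5
CMP R7, 4  (cmp 5,4)
JNZ loop: taken
after SUB R3, 9: R3=(-27)-9=-36
after XOR R3, 8: R3=(-36)^8=-44
after SUB R7, 1: R7=5-1=4
CMP R7, 4  (cmp 4,4)
JNZ loop: not taken
halt.
Total executed instructions: 18.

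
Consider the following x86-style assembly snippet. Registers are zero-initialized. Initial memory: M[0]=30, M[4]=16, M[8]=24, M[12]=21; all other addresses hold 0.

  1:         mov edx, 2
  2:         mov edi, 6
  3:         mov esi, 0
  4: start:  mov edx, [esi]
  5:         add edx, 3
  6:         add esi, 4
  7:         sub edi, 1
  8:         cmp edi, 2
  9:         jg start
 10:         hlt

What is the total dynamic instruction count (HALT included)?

mov edx, 2 → edx=2
mov edi, 6 → edi=6
mov esi, 0 → esi=0
mov edx, [esi] → edx=M[0]=30
add edx, 3 → edx=30+3=33
add esi, 4 → esi=0+4=4
sub edi, 1 → edi=6-1=5
cmp edi, 2  (cmp 5,2)
jg start: taken
mov edx, [esi] → edx=M[4]=16
add edx, 3 → edx=16+3=19
add esi, 4 → esi=4+4=8
sub edi, 1 → edi=5-1=4
cmp edi, 2  (cmp 4,2)
jg start: taken
mov edx, [esi] → edx=M[8]=24
add edx, 3 → edx=24+3=27
add esi, 4 → esi=8+4=12
sub edi, 1 → edi=4-1=3
cmp edi, 2  (cmp 3,2)
jg start: taken
mov edx, [esi] → edx=M[12]=21
add edx, 3 → edx=21+3=24
add esi, 4 → esi=12+4=16
sub edi, 1 → edi=3-1=2
cmp edi, 2  (cmp 2,2)
jg start: not taken
halt.
Total executed instructions: 28.

28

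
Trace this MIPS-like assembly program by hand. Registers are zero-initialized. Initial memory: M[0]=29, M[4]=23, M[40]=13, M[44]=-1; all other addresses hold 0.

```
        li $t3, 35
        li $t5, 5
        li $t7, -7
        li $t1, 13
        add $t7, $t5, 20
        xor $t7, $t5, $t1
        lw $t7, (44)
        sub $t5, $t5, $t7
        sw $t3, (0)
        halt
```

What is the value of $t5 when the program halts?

6

$t3=35
$t5=5
$t7=-7
$t1=13
$t7=5+20=25
$t7=5^13=8
$t7=M[44]=-1
$t5=5-(-1)=6
sw $t3, (0) → M[0]=35
halt.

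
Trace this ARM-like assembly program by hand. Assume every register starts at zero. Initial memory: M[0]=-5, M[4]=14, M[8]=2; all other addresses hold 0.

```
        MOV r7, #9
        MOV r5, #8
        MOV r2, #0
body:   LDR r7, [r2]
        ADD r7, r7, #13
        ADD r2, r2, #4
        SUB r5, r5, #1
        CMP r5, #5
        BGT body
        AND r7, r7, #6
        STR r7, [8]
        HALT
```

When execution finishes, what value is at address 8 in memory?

6

r7=9
r5=8
r2=0
r7=M[0]=-5
r7=(-5)+13=8
r2=0+4=4
r5=8-1=7
CMP r5, #5  (cmp 7,5)
BGT body: taken
r7=M[4]=14
r7=14+13=27
r2=4+4=8
r5=7-1=6
CMP r5, #5  (cmp 6,5)
BGT body: taken
r7=M[8]=2
r7=2+13=15
r2=8+4=12
r5=6-1=5
CMP r5, #5  (cmp 5,5)
BGT body: not taken
r7=15&6=6
STR r7, [8] → M[8]=6
halt.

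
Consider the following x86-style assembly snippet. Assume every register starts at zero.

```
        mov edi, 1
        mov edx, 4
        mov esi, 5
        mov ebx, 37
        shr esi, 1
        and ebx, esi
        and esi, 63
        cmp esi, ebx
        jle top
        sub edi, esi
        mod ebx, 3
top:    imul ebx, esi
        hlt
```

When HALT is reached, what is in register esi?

edi=1
edx=4
esi=5
ebx=37
esi=5>>1=2
ebx=37&2=0
esi=2&63=2
cmp esi, ebx  (cmp 2,0)
jle top: not taken
edi=1-2=-1
ebx=0%3=0
ebx=0*2=0
halt.

2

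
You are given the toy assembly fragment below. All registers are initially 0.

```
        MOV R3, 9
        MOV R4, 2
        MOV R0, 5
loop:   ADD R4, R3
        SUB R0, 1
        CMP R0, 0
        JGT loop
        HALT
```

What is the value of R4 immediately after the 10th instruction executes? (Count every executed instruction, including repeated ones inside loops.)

R3=9
R4=2
R0=5
R4=2+9=11
R0=5-1=4
CMP R0, 0  (cmp 4,0)
JGT loop: taken
R4=11+9=20
R0=4-1=3
CMP R0, 0  (cmp 3,0)
After step 10: R4 = 20.

20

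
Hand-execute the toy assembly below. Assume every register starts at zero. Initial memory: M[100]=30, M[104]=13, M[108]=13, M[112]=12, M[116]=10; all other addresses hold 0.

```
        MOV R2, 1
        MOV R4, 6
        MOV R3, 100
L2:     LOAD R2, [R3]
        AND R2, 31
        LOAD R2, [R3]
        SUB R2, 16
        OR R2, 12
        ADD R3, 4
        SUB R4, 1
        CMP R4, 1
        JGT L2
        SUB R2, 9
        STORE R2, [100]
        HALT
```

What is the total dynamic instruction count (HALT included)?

MOV R2, 1 → R2=1
MOV R4, 6 → R4=6
MOV R3, 100 → R3=100
LOAD R2, [R3] → R2=M[100]=30
AND R2, 31 → R2=30&31=30
LOAD R2, [R3] → R2=M[100]=30
SUB R2, 16 → R2=30-16=14
OR R2, 12 → R2=14|12=14
ADD R3, 4 → R3=100+4=104
SUB R4, 1 → R4=6-1=5
CMP R4, 1  (cmp 5,1)
JGT L2: taken
LOAD R2, [R3] → R2=M[104]=13
AND R2, 31 → R2=13&31=13
LOAD R2, [R3] → R2=M[104]=13
SUB R2, 16 → R2=13-16=-3
OR R2, 12 → R2=(-3)|12=-3
ADD R3, 4 → R3=104+4=108
SUB R4, 1 → R4=5-1=4
CMP R4, 1  (cmp 4,1)
JGT L2: taken
LOAD R2, [R3] → R2=M[108]=13
AND R2, 31 → R2=13&31=13
LOAD R2, [R3] → R2=M[108]=13
SUB R2, 16 → R2=13-16=-3
OR R2, 12 → R2=(-3)|12=-3
ADD R3, 4 → R3=108+4=112
SUB R4, 1 → R4=4-1=3
CMP R4, 1  (cmp 3,1)
JGT L2: taken
LOAD R2, [R3] → R2=M[112]=12
AND R2, 31 → R2=12&31=12
LOAD R2, [R3] → R2=M[112]=12
SUB R2, 16 → R2=12-16=-4
OR R2, 12 → R2=(-4)|12=-4
ADD R3, 4 → R3=112+4=116
SUB R4, 1 → R4=3-1=2
CMP R4, 1  (cmp 2,1)
JGT L2: taken
LOAD R2, [R3] → R2=M[116]=10
AND R2, 31 → R2=10&31=10
LOAD R2, [R3] → R2=M[116]=10
SUB R2, 16 → R2=10-16=-6
OR R2, 12 → R2=(-6)|12=-2
ADD R3, 4 → R3=116+4=120
SUB R4, 1 → R4=2-1=1
CMP R4, 1  (cmp 1,1)
JGT L2: not taken
SUB R2, 9 → R2=(-2)-9=-11
STORE R2, [100] → M[100]=-11
halt.
Total executed instructions: 51.

51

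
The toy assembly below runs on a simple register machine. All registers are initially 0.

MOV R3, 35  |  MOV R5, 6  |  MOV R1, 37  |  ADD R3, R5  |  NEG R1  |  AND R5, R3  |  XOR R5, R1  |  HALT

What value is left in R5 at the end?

-37

MOV R3, 35 → R3=35
MOV R5, 6 → R5=6
MOV R1, 37 → R1=37
ADD R3, R5 → R3=35+6=41
NEG R1 → R1=-(37)=-37
AND R5, R3 → R5=6&41=0
XOR R5, R1 → R5=0^(-37)=-37
halt.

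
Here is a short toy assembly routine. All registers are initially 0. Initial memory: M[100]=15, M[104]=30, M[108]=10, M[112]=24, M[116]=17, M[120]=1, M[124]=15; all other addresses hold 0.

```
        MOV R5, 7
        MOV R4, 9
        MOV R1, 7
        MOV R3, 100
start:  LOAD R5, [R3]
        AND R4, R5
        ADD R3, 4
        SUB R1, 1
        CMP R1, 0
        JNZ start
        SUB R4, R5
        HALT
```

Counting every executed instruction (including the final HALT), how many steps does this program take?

48

R5=7
R4=9
R1=7
R3=100
R5=M[100]=15
R4=9&15=9
R3=100+4=104
R1=7-1=6
CMP R1, 0  (cmp 6,0)
JNZ start: taken
R5=M[104]=30
R4=9&30=8
R3=104+4=108
R1=6-1=5
CMP R1, 0  (cmp 5,0)
JNZ start: taken
R5=M[108]=10
R4=8&10=8
R3=108+4=112
R1=5-1=4
CMP R1, 0  (cmp 4,0)
JNZ start: taken
R5=M[112]=24
R4=8&24=8
R3=112+4=116
R1=4-1=3
CMP R1, 0  (cmp 3,0)
JNZ start: taken
R5=M[116]=17
R4=8&17=0
R3=116+4=120
R1=3-1=2
CMP R1, 0  (cmp 2,0)
JNZ start: taken
R5=M[120]=1
R4=0&1=0
R3=120+4=124
R1=2-1=1
CMP R1, 0  (cmp 1,0)
JNZ start: taken
R5=M[124]=15
R4=0&15=0
R3=124+4=128
R1=1-1=0
CMP R1, 0  (cmp 0,0)
JNZ start: not taken
R4=0-15=-15
halt.
Total executed instructions: 48.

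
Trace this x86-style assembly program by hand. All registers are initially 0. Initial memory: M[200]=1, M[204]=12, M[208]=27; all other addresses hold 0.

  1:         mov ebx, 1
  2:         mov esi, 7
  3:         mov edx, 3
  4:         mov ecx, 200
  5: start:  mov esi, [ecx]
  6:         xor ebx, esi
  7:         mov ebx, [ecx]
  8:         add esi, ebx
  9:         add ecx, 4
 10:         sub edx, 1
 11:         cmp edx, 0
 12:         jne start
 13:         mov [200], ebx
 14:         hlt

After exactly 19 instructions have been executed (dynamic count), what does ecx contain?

208

mov ebx, 1 → ebx=1
mov esi, 7 → esi=7
mov edx, 3 → edx=3
mov ecx, 200 → ecx=200
mov esi, [ecx] → esi=M[200]=1
xor ebx, esi → ebx=1^1=0
mov ebx, [ecx] → ebx=M[200]=1
add esi, ebx → esi=1+1=2
add ecx, 4 → ecx=200+4=204
sub edx, 1 → edx=3-1=2
cmp edx, 0  (cmp 2,0)
jne start: taken
mov esi, [ecx] → esi=M[204]=12
xor ebx, esi → ebx=1^12=13
mov ebx, [ecx] → ebx=M[204]=12
add esi, ebx → esi=12+12=24
add ecx, 4 → ecx=204+4=208
sub edx, 1 → edx=2-1=1
cmp edx, 0  (cmp 1,0)
After step 19: ecx = 208.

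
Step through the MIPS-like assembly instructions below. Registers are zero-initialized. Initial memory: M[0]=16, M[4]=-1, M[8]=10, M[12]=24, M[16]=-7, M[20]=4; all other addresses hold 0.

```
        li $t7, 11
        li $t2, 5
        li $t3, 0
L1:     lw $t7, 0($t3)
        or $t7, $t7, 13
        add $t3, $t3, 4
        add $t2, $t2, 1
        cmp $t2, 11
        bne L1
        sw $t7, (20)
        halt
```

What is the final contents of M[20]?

13

after li $t7, 11: $t7=11
after li $t2, 5: $t2=5
after li $t3, 0: $t3=0
after lw $t7, 0($t3): $t7=M[0]=16
after or $t7, $t7, 13: $t7=16|13=29
after add $t3, $t3, 4: $t3=0+4=4
after add $t2, $t2, 1: $t2=5+1=6
cmp $t2, 11  (cmp 6,11)
bne L1: taken
after lw $t7, 0($t3): $t7=M[4]=-1
after or $t7, $t7, 13: $t7=(-1)|13=-1
after add $t3, $t3, 4: $t3=4+4=8
after add $t2, $t2, 1: $t2=6+1=7
cmp $t2, 11  (cmp 7,11)
bne L1: taken
after lw $t7, 0($t3): $t7=M[8]=10
after or $t7, $t7, 13: $t7=10|13=15
after add $t3, $t3, 4: $t3=8+4=12
after add $t2, $t2, 1: $t2=7+1=8
cmp $t2, 11  (cmp 8,11)
bne L1: taken
after lw $t7, 0($t3): $t7=M[12]=24
after or $t7, $t7, 13: $t7=24|13=29
after add $t3, $t3, 4: $t3=12+4=16
after add $t2, $t2, 1: $t2=8+1=9
cmp $t2, 11  (cmp 9,11)
bne L1: taken
after lw $t7, 0($t3): $t7=M[16]=-7
after or $t7, $t7, 13: $t7=(-7)|13=-3
after add $t3, $t3, 4: $t3=16+4=20
after add $t2, $t2, 1: $t2=9+1=10
cmp $t2, 11  (cmp 10,11)
bne L1: taken
after lw $t7, 0($t3): $t7=M[20]=4
after or $t7, $t7, 13: $t7=4|13=13
after add $t3, $t3, 4: $t3=20+4=24
after add $t2, $t2, 1: $t2=10+1=11
cmp $t2, 11  (cmp 11,11)
bne L1: not taken
sw $t7, (20) → M[20]=13
halt.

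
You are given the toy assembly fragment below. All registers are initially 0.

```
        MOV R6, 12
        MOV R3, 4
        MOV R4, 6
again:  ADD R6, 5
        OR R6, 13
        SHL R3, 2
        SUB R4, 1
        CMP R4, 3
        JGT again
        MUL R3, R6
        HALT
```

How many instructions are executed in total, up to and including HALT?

23

MOV R6, 12 → R6=12
MOV R3, 4 → R3=4
MOV R4, 6 → R4=6
ADD R6, 5 → R6=12+5=17
OR R6, 13 → R6=17|13=29
SHL R3, 2 → R3=4<<2=16
SUB R4, 1 → R4=6-1=5
CMP R4, 3  (cmp 5,3)
JGT again: taken
ADD R6, 5 → R6=29+5=34
OR R6, 13 → R6=34|13=47
SHL R3, 2 → R3=16<<2=64
SUB R4, 1 → R4=5-1=4
CMP R4, 3  (cmp 4,3)
JGT again: taken
ADD R6, 5 → R6=47+5=52
OR R6, 13 → R6=52|13=61
SHL R3, 2 → R3=64<<2=256
SUB R4, 1 → R4=4-1=3
CMP R4, 3  (cmp 3,3)
JGT again: not taken
MUL R3, R6 → R3=256*61=15616
halt.
Total executed instructions: 23.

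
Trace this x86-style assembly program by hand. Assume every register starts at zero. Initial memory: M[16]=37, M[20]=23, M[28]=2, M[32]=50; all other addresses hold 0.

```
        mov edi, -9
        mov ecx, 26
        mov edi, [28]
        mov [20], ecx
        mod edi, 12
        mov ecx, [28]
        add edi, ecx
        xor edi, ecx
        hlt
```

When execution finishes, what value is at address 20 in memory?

mov edi, -9 → edi=-9
mov ecx, 26 → ecx=26
mov edi, [28] → edi=M[28]=2
mov [20], ecx → M[20]=26
mod edi, 12 → edi=2%12=2
mov ecx, [28] → ecx=M[28]=2
add edi, ecx → edi=2+2=4
xor edi, ecx → edi=4^2=6
halt.

26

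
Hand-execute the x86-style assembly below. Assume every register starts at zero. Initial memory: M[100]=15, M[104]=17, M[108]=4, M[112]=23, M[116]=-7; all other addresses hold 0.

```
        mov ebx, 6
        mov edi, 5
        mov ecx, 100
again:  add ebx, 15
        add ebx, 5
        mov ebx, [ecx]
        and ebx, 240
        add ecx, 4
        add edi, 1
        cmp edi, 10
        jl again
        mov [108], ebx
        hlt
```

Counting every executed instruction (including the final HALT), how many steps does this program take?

45

mov ebx, 6 → ebx=6
mov edi, 5 → edi=5
mov ecx, 100 → ecx=100
add ebx, 15 → ebx=6+15=21
add ebx, 5 → ebx=21+5=26
mov ebx, [ecx] → ebx=M[100]=15
and ebx, 240 → ebx=15&240=0
add ecx, 4 → ecx=100+4=104
add edi, 1 → edi=5+1=6
cmp edi, 10  (cmp 6,10)
jl again: taken
add ebx, 15 → ebx=0+15=15
add ebx, 5 → ebx=15+5=20
mov ebx, [ecx] → ebx=M[104]=17
and ebx, 240 → ebx=17&240=16
add ecx, 4 → ecx=104+4=108
add edi, 1 → edi=6+1=7
cmp edi, 10  (cmp 7,10)
jl again: taken
add ebx, 15 → ebx=16+15=31
add ebx, 5 → ebx=31+5=36
mov ebx, [ecx] → ebx=M[108]=4
and ebx, 240 → ebx=4&240=0
add ecx, 4 → ecx=108+4=112
add edi, 1 → edi=7+1=8
cmp edi, 10  (cmp 8,10)
jl again: taken
add ebx, 15 → ebx=0+15=15
add ebx, 5 → ebx=15+5=20
mov ebx, [ecx] → ebx=M[112]=23
and ebx, 240 → ebx=23&240=16
add ecx, 4 → ecx=112+4=116
add edi, 1 → edi=8+1=9
cmp edi, 10  (cmp 9,10)
jl again: taken
add ebx, 15 → ebx=16+15=31
add ebx, 5 → ebx=31+5=36
mov ebx, [ecx] → ebx=M[116]=-7
and ebx, 240 → ebx=(-7)&240=240
add ecx, 4 → ecx=116+4=120
add edi, 1 → edi=9+1=10
cmp edi, 10  (cmp 10,10)
jl again: not taken
mov [108], ebx → M[108]=240
halt.
Total executed instructions: 45.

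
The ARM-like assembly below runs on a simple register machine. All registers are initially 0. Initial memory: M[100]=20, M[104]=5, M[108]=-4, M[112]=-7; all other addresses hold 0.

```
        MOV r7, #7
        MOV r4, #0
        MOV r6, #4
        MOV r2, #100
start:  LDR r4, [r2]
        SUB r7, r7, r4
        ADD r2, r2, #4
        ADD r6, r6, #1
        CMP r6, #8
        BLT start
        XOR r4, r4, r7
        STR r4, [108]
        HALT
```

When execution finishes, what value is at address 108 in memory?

MOV r7, #7 → r7=7
MOV r4, #0 → r4=0
MOV r6, #4 → r6=4
MOV r2, #100 → r2=100
LDR r4, [r2] → r4=M[100]=20
SUB r7, r7, r4 → r7=7-20=-13
ADD r2, r2, #4 → r2=100+4=104
ADD r6, r6, #1 → r6=4+1=5
CMP r6, #8  (cmp 5,8)
BLT start: taken
LDR r4, [r2] → r4=M[104]=5
SUB r7, r7, r4 → r7=(-13)-5=-18
ADD r2, r2, #4 → r2=104+4=108
ADD r6, r6, #1 → r6=5+1=6
CMP r6, #8  (cmp 6,8)
BLT start: taken
LDR r4, [r2] → r4=M[108]=-4
SUB r7, r7, r4 → r7=(-18)-(-4)=-14
ADD r2, r2, #4 → r2=108+4=112
ADD r6, r6, #1 → r6=6+1=7
CMP r6, #8  (cmp 7,8)
BLT start: taken
LDR r4, [r2] → r4=M[112]=-7
SUB r7, r7, r4 → r7=(-14)-(-7)=-7
ADD r2, r2, #4 → r2=112+4=116
ADD r6, r6, #1 → r6=7+1=8
CMP r6, #8  (cmp 8,8)
BLT start: not taken
XOR r4, r4, r7 → r4=(-7)^(-7)=0
STR r4, [108] → M[108]=0
halt.

0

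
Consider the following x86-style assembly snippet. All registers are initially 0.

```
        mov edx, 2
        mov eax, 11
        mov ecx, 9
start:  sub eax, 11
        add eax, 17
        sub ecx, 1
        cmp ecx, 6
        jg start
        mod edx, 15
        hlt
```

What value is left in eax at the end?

29

mov edx, 2 → edx=2
mov eax, 11 → eax=11
mov ecx, 9 → ecx=9
sub eax, 11 → eax=11-11=0
add eax, 17 → eax=0+17=17
sub ecx, 1 → ecx=9-1=8
cmp ecx, 6  (cmp 8,6)
jg start: taken
sub eax, 11 → eax=17-11=6
add eax, 17 → eax=6+17=23
sub ecx, 1 → ecx=8-1=7
cmp ecx, 6  (cmp 7,6)
jg start: taken
sub eax, 11 → eax=23-11=12
add eax, 17 → eax=12+17=29
sub ecx, 1 → ecx=7-1=6
cmp ecx, 6  (cmp 6,6)
jg start: not taken
mod edx, 15 → edx=2%15=2
halt.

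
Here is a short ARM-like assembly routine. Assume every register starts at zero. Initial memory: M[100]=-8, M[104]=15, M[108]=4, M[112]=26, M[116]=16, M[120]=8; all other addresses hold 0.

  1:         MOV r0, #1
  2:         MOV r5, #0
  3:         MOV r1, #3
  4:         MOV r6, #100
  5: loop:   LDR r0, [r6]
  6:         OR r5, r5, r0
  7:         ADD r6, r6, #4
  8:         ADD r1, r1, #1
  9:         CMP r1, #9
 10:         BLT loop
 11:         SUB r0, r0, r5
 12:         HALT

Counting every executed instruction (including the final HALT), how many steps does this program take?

r0=1
r5=0
r1=3
r6=100
r0=M[100]=-8
r5=0|(-8)=-8
r6=100+4=104
r1=3+1=4
CMP r1, #9  (cmp 4,9)
BLT loop: taken
r0=M[104]=15
r5=(-8)|15=-1
r6=104+4=108
r1=4+1=5
CMP r1, #9  (cmp 5,9)
BLT loop: taken
r0=M[108]=4
r5=(-1)|4=-1
r6=108+4=112
r1=5+1=6
CMP r1, #9  (cmp 6,9)
BLT loop: taken
r0=M[112]=26
r5=(-1)|26=-1
r6=112+4=116
r1=6+1=7
CMP r1, #9  (cmp 7,9)
BLT loop: taken
r0=M[116]=16
r5=(-1)|16=-1
r6=116+4=120
r1=7+1=8
CMP r1, #9  (cmp 8,9)
BLT loop: taken
r0=M[120]=8
r5=(-1)|8=-1
r6=120+4=124
r1=8+1=9
CMP r1, #9  (cmp 9,9)
BLT loop: not taken
r0=8-(-1)=9
halt.
Total executed instructions: 42.

42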